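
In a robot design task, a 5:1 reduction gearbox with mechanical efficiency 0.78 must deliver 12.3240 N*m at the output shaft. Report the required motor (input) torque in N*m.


tau_in = tau_out / (N * eta) = 12.3240 / (5 * 0.78) = 3.1600

3.1600 N*m


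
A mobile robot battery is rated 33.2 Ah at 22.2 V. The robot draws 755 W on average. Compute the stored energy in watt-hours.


E = capacity * V = 33.2*22.2 = 737.0400

737.0400 Wh


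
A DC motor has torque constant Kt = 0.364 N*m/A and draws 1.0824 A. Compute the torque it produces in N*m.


tau = Kt * I = 0.364*1.0824 = 0.3940

0.3940 N*m


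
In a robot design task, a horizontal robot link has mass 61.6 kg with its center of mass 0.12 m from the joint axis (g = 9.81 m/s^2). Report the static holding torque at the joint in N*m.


tau = m*g*L = 61.6 * 9.81 * 0.12 = 72.5155

72.5155 N*m


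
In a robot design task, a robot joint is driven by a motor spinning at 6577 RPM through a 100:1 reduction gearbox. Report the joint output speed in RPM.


omega_joint = omega_motor / N = 6577 / 100 = 65.7700

65.7700 RPM


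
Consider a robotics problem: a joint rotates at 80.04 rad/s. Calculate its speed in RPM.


RPM = 80.04 * 60/(2*pi) = 764.3257

764.3257 RPM


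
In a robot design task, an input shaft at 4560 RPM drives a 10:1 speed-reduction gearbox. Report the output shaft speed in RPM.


omega_out = omega_in / N = 4560 / 10 = 456.0000

456.0000 RPM


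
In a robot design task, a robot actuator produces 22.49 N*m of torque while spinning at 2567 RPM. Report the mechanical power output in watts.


omega = 2567 * 2*pi/60 = 268.815611 rad/s
P = tau * omega = 22.49 * 268.815611 = 6045.6631

6045.6631 W


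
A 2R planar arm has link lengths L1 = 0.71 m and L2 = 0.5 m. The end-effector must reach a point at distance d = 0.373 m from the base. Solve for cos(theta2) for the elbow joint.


cos(th2) = (d^2 - L1^2 - L2^2)/(2*L1*L2) = (0.373^2 - 0.71^2 - 0.5^2)/(2*0.71*0.5) = -0.8662

-0.8662


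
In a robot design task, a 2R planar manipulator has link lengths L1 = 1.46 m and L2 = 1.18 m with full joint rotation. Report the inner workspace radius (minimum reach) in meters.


r_min = |L1 - L2| = |1.46 - 1.18| = 0.2800

0.2800 m


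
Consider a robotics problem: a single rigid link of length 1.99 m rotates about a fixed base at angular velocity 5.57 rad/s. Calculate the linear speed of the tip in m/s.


v = L*omega = 1.99 * 5.57 = 11.0843

11.0843 m/s


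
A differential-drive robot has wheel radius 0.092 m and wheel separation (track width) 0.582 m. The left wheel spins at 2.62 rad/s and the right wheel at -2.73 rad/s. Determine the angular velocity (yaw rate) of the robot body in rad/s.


omega = r*(wR - wL)/L = 0.092*(-2.73 - (2.62))/0.582 = -0.8457

-0.8457 rad/s


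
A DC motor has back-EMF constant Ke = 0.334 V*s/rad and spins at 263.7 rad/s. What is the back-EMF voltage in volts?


V_emf = Ke * omega = 0.334*263.7 = 88.0758

88.0758 V


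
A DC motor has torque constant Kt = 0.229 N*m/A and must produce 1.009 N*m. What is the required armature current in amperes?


I = tau / Kt = 1.009/0.229 = 4.4061

4.4061 A


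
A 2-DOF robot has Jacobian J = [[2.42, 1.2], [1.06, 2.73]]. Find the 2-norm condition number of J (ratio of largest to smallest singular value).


JJ^T eigenvalues: trace(JJ^T) = 15.8729, det(JJ^T) = det(J)^2 = 28.45795716
s_max^2 = (15.8729 + sqrt(138.11712577))/2 = 13.81261214
s_min^2 = (15.8729 - sqrt(138.11712577))/2 = 2.06028786
kappa = s_max/s_min = sqrt(13.81261214/2.06028786) = 2.5892

2.5892


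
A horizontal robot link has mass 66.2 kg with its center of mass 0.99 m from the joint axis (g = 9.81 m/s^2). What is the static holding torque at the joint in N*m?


tau = m*g*L = 66.2 * 9.81 * 0.99 = 642.9278

642.9278 N*m


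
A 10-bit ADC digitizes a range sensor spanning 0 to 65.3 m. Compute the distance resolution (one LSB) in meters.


res = range / 2^n = 65.3/2^10 = 65.3/1024 = 0.0638

0.0638 m


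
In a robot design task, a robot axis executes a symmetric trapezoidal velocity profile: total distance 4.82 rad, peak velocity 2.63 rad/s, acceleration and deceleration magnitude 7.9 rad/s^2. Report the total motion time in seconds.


t_acc = v/a = 2.63/7.9 = 0.332911 s
d_acc = v^2/(2a) = 0.437778 rad (each ramp)
d_cruise = 4.82 - 2*0.437778 = 3.944444 rad
t_cruise = 3.944444/2.63 = 1.499789 s
t_total = 2*0.332911 + 1.499789 = 2.1656

2.1656 s


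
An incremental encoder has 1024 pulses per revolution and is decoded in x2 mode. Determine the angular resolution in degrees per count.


resolution = 360 / (PPR * 2) = 360 / 2048 = 0.1758

0.1758 degrees


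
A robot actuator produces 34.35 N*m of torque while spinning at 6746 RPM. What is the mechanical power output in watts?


omega = 6746 * 2*pi/60 = 706.439468 rad/s
P = tau * omega = 34.35 * 706.439468 = 24266.1957

24266.1957 W


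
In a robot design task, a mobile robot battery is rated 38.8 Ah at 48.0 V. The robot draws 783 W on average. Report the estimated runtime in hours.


E = 38.8*48.0 = 1862.4000 Wh
t = E/P = 1862.4000/783 = 2.3785

2.3785 hours


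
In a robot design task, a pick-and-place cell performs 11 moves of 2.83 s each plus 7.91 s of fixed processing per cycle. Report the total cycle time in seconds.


T = 11*2.83 + 7.91 = 39.0400

39.0400 s


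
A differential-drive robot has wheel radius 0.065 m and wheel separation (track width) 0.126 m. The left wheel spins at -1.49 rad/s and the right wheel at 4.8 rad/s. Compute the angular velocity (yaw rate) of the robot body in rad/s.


omega = r*(wR - wL)/L = 0.065*(4.8 - (-1.49))/0.126 = 3.2448

3.2448 rad/s


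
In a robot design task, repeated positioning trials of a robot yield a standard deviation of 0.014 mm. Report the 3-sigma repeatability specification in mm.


repeatability = 3*sigma = 3*0.014 = 0.0420

0.0420 mm


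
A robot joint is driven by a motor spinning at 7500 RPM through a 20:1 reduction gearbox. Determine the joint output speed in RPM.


omega_joint = omega_motor / N = 7500 / 20 = 375.0000

375.0000 RPM


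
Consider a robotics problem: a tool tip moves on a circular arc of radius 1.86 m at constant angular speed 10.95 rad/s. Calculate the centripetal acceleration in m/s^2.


a_c = omega^2 * r = 10.95^2 * 1.86 = 223.0186

223.0186 m/s^2


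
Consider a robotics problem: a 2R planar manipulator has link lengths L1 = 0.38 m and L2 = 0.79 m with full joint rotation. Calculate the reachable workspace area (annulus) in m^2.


r_max = L1 + L2 = 1.1700, r_min = |L1 - L2| = 0.4100
A = pi*(r_max^2 - r_min^2) = pi*(1.3689 - 0.1681) = 3.7724

3.7724 m^2


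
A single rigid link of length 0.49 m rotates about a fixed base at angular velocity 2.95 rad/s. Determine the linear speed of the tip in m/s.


v = L*omega = 0.49 * 2.95 = 1.4455

1.4455 m/s


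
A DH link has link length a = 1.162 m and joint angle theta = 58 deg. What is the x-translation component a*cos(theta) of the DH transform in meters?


a*cos(theta) = 1.162*cos(58 deg) = 0.6158

0.6158 m


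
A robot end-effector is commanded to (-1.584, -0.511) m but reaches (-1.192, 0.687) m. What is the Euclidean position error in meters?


dx = -1.192 - (-1.584) = 0.3920, dy = 0.687 - (-0.511) = 1.1980
err = sqrt(0.153664 + 1.435204) = 1.2605

1.2605 m


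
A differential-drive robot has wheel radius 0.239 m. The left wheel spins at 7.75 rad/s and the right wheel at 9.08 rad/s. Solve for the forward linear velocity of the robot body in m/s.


v = r*(wR + wL)/2 = 0.239*(9.08 + 7.75)/2 = 2.0112

2.0112 m/s


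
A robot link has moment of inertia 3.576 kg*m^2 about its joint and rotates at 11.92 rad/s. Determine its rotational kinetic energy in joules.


KE = (1/2)*I*omega^2 = 0.5*3.576*11.92^2 = 254.0505

254.0505 J


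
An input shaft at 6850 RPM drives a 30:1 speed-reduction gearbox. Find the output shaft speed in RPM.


omega_out = omega_in / N = 6850 / 30 = 228.3333

228.3333 RPM


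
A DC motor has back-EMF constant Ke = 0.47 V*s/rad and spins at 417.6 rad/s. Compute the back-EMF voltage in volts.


V_emf = Ke * omega = 0.47*417.6 = 196.2720

196.2720 V


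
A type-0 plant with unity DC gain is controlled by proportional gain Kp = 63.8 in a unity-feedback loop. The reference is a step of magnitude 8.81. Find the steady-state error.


e_ss = R/(1 + Kp) = 8.81/(1 + 63.8) = 8.81/64.8000 = 0.1360

0.1360


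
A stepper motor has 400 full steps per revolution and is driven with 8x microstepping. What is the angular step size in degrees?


step = 360/(400*8) = 360/3200 = 0.1125

0.1125 degrees


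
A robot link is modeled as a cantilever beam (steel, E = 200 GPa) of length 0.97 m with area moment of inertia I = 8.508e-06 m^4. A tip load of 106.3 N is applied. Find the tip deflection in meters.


delta = F*L^3/(3*E*I) = 106.3*0.97^3/(3*2.000e+11*8.508e-06)
      = 97.0171399/5104800 = 1.9005e-05

1.9005e-05 m


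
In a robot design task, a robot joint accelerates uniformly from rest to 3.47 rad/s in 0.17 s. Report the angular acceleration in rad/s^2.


alpha = delta_omega / t = 3.47 / 0.17 = 20.4118

20.4118 rad/s^2


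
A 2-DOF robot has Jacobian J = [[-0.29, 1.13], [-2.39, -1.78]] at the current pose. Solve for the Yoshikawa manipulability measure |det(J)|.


det(J) = -0.29*-1.78 - (1.13)*(-2.39) = 3.2169
|det(J)| = 3.2169

3.2169


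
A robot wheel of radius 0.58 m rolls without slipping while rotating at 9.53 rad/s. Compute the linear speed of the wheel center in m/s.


v = omega * r = 9.53 * 0.58 = 5.5274

5.5274 m/s


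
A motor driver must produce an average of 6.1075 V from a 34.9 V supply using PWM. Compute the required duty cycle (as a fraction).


D = V_avg/V_supply = 6.1075/34.9 = 0.1750

0.1750


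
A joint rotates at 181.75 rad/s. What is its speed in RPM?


RPM = 181.75 * 60/(2*pi) = 1735.5847

1735.5847 RPM


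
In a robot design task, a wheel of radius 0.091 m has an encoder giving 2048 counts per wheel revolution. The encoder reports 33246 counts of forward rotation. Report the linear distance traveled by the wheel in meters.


revs = 33246/2048 = 16.233398
d = revs * 2*pi*r = 16.233398 * 2*pi*0.091 = 9.2818

9.2818 m


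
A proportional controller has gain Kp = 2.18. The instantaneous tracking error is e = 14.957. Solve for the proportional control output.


u_P = Kp * e = 2.18 * 14.957 = 32.6063

32.6063


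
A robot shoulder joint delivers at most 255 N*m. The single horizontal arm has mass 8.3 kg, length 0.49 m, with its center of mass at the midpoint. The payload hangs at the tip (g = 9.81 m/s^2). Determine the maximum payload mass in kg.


tau_arm = m_arm*g*(L/2) = 8.3*9.81*0.49/2 = 19.9486 N*m
tau_payload = tau_max - tau_arm = 255 - 19.9486 = 235.0514
m_payload = tau_payload / (g*L) = 235.0514 / (9.81*0.49) = 48.8987

48.8987 kg


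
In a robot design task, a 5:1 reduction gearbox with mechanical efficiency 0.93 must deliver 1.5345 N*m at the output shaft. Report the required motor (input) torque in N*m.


tau_in = tau_out / (N * eta) = 1.5345 / (5 * 0.93) = 0.3300

0.3300 N*m


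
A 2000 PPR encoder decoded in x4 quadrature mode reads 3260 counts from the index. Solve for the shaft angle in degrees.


angle = counts * 360 / (PPR*4) = 3260 * 360 / 8000 = 146.7000

146.7000 degrees


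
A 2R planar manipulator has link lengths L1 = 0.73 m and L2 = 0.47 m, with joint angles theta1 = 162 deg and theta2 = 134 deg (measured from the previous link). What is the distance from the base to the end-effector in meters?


x = L1*cos(th1) + L2*cos(th1+th2) = -0.488237
y = L1*sin(th1) + L2*sin(th1+th2) = -0.196851
d = sqrt(x^2 + y^2) = sqrt(0.238375 + 0.038750) = 0.5264

0.5264 m


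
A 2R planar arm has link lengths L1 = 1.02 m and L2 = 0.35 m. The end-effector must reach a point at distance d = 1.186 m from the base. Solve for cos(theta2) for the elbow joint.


cos(th2) = (d^2 - L1^2 - L2^2)/(2*L1*L2) = (1.186^2 - 1.02^2 - 0.35^2)/(2*1.02*0.35) = 0.3413

0.3413


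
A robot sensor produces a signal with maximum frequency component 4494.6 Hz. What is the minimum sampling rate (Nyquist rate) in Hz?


f_s,min = 2*f_max = 2*4494.6 = 8989.2000

8989.2000 Hz


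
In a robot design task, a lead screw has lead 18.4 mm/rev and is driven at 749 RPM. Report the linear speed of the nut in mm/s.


v = lead * (RPM/60) = 18.4*749/60 = 229.6933

229.6933 mm/s


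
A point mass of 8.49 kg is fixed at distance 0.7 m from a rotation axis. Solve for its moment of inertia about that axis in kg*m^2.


I = m*r^2 = 8.49*0.7^2 = 4.1601

4.1601 kg*m^2


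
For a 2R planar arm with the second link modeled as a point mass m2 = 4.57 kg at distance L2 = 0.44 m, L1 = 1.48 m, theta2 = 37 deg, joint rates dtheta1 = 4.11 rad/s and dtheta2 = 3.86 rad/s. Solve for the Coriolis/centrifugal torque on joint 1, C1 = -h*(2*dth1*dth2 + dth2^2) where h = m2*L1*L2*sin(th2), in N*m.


h = m2*L1*L2*sin(th2) = 4.57*1.48*0.44*sin(37 deg) = 1.790992
C1 = -h*(2*4.11*3.86 + 3.86^2) = -1.790992*46.6288 = -83.5118

-83.5118 N*m


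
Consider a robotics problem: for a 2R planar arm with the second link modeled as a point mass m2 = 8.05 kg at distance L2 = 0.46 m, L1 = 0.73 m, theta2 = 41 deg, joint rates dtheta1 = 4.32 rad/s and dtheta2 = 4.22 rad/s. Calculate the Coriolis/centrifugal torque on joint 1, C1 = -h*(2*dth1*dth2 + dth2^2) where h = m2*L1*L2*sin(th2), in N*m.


h = m2*L1*L2*sin(th2) = 8.05*0.73*0.46*sin(41 deg) = 1.773452
C1 = -h*(2*4.32*4.22 + 4.22^2) = -1.773452*54.2692 = -96.2438

-96.2438 N*m


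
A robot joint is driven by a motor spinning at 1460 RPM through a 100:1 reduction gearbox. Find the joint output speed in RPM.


omega_joint = omega_motor / N = 1460 / 100 = 14.6000

14.6000 RPM


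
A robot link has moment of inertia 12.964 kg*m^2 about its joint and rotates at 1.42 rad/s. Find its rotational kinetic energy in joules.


KE = (1/2)*I*omega^2 = 0.5*12.964*1.42^2 = 13.0703

13.0703 J


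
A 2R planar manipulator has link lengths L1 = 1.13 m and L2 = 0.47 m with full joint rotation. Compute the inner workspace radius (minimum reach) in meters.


r_min = |L1 - L2| = |1.13 - 0.47| = 0.6600

0.6600 m


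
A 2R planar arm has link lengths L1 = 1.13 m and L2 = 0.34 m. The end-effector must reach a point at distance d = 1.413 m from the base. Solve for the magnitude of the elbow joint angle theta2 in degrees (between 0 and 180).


cos(th2) = (d^2 - L1^2 - L2^2)/(2*L1*L2) = (1.413^2 - 1.13^2 - 0.34^2)/(2*1.13*0.34) = 0.78613873
th2 = acos(0.78613873) = 38.1739 deg

38.1739 degrees


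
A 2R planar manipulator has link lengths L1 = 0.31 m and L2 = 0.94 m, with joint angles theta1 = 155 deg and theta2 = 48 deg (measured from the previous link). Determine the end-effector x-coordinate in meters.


x = L1*cos(th1) + L2*cos(th1+th2) = 0.31*cos(155 deg) + 0.94*cos(203 deg) = -1.1462

-1.1462 m


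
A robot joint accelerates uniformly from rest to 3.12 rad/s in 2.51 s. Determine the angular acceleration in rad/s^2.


alpha = delta_omega / t = 3.12 / 2.51 = 1.2430

1.2430 rad/s^2


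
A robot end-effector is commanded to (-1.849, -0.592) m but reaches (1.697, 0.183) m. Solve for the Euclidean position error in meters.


dx = 1.697 - (-1.849) = 3.5460, dy = 0.183 - (-0.592) = 0.7750
err = sqrt(12.574116 + 0.600625) = 3.6297

3.6297 m


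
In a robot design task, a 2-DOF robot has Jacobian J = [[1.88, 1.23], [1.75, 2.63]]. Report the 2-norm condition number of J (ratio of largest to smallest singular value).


JJ^T eigenvalues: trace(JJ^T) = 15.0267, det(JJ^T) = det(J)^2 = 7.79470561
s_max^2 = (15.0267 + sqrt(194.62289045))/2 = 14.48871541
s_min^2 = (15.0267 - sqrt(194.62289045))/2 = 0.53798459
kappa = s_max/s_min = sqrt(14.48871541/0.53798459) = 5.1896

5.1896


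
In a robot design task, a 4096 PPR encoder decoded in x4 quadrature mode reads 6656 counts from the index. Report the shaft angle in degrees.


angle = counts * 360 / (PPR*4) = 6656 * 360 / 16384 = 146.2500

146.2500 degrees


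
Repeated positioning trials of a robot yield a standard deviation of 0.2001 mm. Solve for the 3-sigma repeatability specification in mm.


repeatability = 3*sigma = 3*0.2001 = 0.6003

0.6003 mm


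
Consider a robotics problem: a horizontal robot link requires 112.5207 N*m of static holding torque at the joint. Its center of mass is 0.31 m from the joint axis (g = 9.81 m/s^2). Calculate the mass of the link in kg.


m = tau / (g*L) = 112.5207 / (9.81 * 0.31) = 37.0000

37.0000 kg


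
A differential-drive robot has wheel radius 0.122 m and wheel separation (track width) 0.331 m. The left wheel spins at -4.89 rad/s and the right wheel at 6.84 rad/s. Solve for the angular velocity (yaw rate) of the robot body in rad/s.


omega = r*(wR - wL)/L = 0.122*(6.84 - (-4.89))/0.331 = 4.3234

4.3234 rad/s


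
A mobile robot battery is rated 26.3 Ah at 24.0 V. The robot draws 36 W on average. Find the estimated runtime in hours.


E = 26.3*24.0 = 631.2000 Wh
t = E/P = 631.2000/36 = 17.5333

17.5333 hours


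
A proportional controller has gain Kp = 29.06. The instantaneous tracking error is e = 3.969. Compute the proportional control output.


u_P = Kp * e = 29.06 * 3.969 = 115.3391

115.3391


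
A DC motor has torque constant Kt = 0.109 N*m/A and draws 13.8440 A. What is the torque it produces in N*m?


tau = Kt * I = 0.109*13.8440 = 1.5090

1.5090 N*m


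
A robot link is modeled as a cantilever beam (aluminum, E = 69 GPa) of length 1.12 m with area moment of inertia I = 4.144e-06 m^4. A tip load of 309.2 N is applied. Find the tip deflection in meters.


delta = F*L^3/(3*E*I) = 309.2*1.12^3/(3*6.900e+10*4.144e-06)
      = 434.4037376/857808 = 5.0641e-04

5.0641e-04 m


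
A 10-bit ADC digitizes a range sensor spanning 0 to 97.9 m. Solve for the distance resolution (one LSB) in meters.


res = range / 2^n = 97.9/2^10 = 97.9/1024 = 0.0956

0.0956 m


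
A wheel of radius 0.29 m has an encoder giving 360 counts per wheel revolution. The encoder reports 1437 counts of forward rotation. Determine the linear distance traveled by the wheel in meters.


revs = 1437/360 = 3.991667
d = revs * 2*pi*r = 3.991667 * 2*pi*0.29 = 7.2733

7.2733 m


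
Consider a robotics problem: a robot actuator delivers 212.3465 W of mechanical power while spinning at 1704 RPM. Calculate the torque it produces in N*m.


omega = 1704 * 2*pi/60 = 178.442463 rad/s
tau = P / omega = 212.3465 / 178.442463 = 1.1900

1.1900 N*m


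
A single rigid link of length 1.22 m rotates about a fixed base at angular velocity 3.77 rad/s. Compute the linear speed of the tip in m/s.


v = L*omega = 1.22 * 3.77 = 4.5994

4.5994 m/s


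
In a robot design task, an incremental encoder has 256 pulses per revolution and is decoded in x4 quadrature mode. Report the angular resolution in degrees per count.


resolution = 360 / (PPR * 4) = 360 / 1024 = 0.3516

0.3516 degrees


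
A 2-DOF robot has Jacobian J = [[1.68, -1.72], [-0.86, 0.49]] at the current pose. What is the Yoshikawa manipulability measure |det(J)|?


det(J) = 1.68*0.49 - (-1.72)*(-0.86) = -0.6560
|det(J)| = 0.6560

0.6560


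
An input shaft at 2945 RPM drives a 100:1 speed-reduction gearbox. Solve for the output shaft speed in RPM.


omega_out = omega_in / N = 2945 / 100 = 29.4500

29.4500 RPM


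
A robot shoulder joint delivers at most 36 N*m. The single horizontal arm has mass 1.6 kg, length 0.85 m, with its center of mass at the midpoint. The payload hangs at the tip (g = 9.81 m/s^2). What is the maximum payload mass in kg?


tau_arm = m_arm*g*(L/2) = 1.6*9.81*0.85/2 = 6.6708 N*m
tau_payload = tau_max - tau_arm = 36 - 6.6708 = 29.3292
m_payload = tau_payload / (g*L) = 29.3292 / (9.81*0.85) = 3.5173

3.5173 kg


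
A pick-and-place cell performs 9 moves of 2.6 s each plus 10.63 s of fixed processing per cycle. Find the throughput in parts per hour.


T_cycle = 9*2.6 + 10.63 = 34.0300 s
rate = 3600/T = 105.7890

105.7890 parts/hour


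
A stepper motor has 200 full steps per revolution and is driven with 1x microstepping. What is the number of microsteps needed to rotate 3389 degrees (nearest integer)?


step_size = 360/(200*1) = 360/200 = 1.800000 deg
n = 3389/(360/200) = 3389*200/360 = 1882.7778 -> 1883

1883 steps


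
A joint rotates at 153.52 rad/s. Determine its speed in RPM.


RPM = 153.52 * 60/(2*pi) = 1466.0080

1466.0080 RPM


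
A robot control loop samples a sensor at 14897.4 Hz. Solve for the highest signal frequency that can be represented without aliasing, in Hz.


f_max = f_s/2 = 14897.4/2 = 7448.7000

7448.7000 Hz


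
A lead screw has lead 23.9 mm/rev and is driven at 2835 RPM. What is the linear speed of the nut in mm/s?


v = lead * (RPM/60) = 23.9*2835/60 = 1129.2750

1129.2750 mm/s


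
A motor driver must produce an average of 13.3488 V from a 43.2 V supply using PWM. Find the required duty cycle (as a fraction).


D = V_avg/V_supply = 13.3488/43.2 = 0.3090

0.3090


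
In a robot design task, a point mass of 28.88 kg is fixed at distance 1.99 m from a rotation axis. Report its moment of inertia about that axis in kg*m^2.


I = m*r^2 = 28.88*1.99^2 = 114.3677

114.3677 kg*m^2


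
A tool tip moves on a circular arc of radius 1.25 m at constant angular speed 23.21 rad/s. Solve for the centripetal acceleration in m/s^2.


a_c = omega^2 * r = 23.21^2 * 1.25 = 673.3801

673.3801 m/s^2


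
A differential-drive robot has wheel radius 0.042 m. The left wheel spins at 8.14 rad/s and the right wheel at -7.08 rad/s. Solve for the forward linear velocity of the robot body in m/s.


v = r*(wR + wL)/2 = 0.042*(-7.08 + 8.14)/2 = 0.0223

0.0223 m/s


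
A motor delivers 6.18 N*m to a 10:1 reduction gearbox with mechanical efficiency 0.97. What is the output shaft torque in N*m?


tau_out = tau_in * N * eta = 6.18 * 10 * 0.97 = 59.9460

59.9460 N*m


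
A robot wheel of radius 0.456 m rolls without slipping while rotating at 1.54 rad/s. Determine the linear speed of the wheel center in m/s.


v = omega * r = 1.54 * 0.456 = 0.7022

0.7022 m/s


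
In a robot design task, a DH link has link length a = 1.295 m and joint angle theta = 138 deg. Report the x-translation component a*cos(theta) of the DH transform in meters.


a*cos(theta) = 1.295*cos(138 deg) = -0.9624

-0.9624 m


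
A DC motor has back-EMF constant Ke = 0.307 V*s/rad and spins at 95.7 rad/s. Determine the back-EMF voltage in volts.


V_emf = Ke * omega = 0.307*95.7 = 29.3799

29.3799 V


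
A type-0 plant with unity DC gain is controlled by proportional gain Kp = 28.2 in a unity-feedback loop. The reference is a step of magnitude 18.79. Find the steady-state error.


e_ss = R/(1 + Kp) = 18.79/(1 + 28.2) = 18.79/29.2000 = 0.6435

0.6435


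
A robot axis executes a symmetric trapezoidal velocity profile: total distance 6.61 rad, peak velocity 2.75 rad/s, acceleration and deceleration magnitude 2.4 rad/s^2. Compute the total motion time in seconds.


t_acc = v/a = 2.75/2.4 = 1.145833 s
d_acc = v^2/(2a) = 1.575521 rad (each ramp)
d_cruise = 6.61 - 2*1.575521 = 3.458958 rad
t_cruise = 3.458958/2.75 = 1.257803 s
t_total = 2*1.145833 + 1.257803 = 3.5495

3.5495 s


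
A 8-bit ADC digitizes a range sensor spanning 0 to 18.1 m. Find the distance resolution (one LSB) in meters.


res = range / 2^n = 18.1/2^8 = 18.1/256 = 0.0707

0.0707 m


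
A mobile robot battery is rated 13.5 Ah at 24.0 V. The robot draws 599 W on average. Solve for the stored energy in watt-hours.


E = capacity * V = 13.5*24.0 = 324.0000

324.0000 Wh


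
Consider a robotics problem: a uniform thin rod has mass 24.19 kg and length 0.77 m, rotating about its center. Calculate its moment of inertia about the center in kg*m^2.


I = (1/12)*m*L^2 = (1/12)*24.19*0.77^2 = 1.1952

1.1952 kg*m^2


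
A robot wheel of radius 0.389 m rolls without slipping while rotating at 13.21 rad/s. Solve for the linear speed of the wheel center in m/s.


v = omega * r = 13.21 * 0.389 = 5.1387

5.1387 m/s


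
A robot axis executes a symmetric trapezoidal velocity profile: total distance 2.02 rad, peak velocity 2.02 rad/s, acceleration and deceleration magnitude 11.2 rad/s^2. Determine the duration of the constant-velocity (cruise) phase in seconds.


t_acc = v/a = 0.180357 s, d_acc = v^2/(2a) = 0.182161 rad each
d_cruise = 2.02 - 2*0.182161 = 1.655678 rad
t_cruise = d_cruise/v = 1.655678/2.02 = 0.8196

0.8196 s


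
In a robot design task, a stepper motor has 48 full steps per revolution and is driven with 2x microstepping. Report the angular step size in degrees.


step = 360/(48*2) = 360/96 = 3.7500

3.7500 degrees


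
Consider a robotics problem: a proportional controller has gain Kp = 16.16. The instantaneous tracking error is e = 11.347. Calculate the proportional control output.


u_P = Kp * e = 16.16 * 11.347 = 183.3675

183.3675


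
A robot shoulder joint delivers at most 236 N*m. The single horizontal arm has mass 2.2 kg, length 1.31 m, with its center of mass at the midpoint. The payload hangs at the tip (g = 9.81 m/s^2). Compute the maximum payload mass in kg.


tau_arm = m_arm*g*(L/2) = 2.2*9.81*1.31/2 = 14.1362 N*m
tau_payload = tau_max - tau_arm = 236 - 14.1362 = 221.8638
m_payload = tau_payload / (g*L) = 221.8638 / (9.81*1.31) = 17.2642

17.2642 kg


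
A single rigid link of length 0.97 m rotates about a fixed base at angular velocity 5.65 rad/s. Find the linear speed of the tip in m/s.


v = L*omega = 0.97 * 5.65 = 5.4805

5.4805 m/s


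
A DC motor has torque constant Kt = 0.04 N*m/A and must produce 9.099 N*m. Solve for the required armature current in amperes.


I = tau / Kt = 9.099/0.04 = 227.4750

227.4750 A


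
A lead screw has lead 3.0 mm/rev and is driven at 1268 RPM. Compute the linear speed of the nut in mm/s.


v = lead * (RPM/60) = 3.0*1268/60 = 63.4000

63.4000 mm/s


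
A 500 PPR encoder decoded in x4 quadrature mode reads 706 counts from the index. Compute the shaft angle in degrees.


angle = counts * 360 / (PPR*4) = 706 * 360 / 2000 = 127.0800

127.0800 degrees


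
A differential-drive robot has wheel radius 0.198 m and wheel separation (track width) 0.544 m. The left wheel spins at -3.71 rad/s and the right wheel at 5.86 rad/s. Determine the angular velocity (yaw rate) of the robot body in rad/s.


omega = r*(wR - wL)/L = 0.198*(5.86 - (-3.71))/0.544 = 3.4832

3.4832 rad/s


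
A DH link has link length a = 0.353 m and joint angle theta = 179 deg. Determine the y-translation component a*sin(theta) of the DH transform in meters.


a*sin(theta) = 0.353*sin(179 deg) = 0.0062

0.0062 m


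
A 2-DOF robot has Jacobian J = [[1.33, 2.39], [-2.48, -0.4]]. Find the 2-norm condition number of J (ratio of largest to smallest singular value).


JJ^T eigenvalues: trace(JJ^T) = 13.7914, det(JJ^T) = det(J)^2 = 29.10818304
s_max^2 = (13.7914 + sqrt(73.76998180))/2 = 11.19017266
s_min^2 = (13.7914 - sqrt(73.76998180))/2 = 2.60122734
kappa = s_max/s_min = sqrt(11.19017266/2.60122734) = 2.0741

2.0741


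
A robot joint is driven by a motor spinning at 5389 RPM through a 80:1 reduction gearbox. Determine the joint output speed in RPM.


omega_joint = omega_motor / N = 5389 / 80 = 67.3625

67.3625 RPM


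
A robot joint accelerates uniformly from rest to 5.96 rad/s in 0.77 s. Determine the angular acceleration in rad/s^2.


alpha = delta_omega / t = 5.96 / 0.77 = 7.7403

7.7403 rad/s^2


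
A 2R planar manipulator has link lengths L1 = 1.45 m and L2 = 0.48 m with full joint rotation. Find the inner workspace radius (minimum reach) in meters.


r_min = |L1 - L2| = |1.45 - 0.48| = 0.9700

0.9700 m


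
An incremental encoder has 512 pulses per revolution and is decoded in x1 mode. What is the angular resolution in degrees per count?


resolution = 360 / (PPR * 1) = 360 / 512 = 0.7031

0.7031 degrees


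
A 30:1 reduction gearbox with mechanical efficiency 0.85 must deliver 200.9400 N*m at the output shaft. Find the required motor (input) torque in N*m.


tau_in = tau_out / (N * eta) = 200.9400 / (30 * 0.85) = 7.8800

7.8800 N*m


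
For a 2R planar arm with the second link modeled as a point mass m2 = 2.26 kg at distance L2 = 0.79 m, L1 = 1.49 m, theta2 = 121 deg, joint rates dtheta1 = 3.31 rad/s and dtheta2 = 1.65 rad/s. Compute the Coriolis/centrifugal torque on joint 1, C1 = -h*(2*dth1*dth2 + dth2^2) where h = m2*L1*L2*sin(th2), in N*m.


h = m2*L1*L2*sin(th2) = 2.26*1.49*0.79*sin(121 deg) = 2.280276
C1 = -h*(2*3.31*1.65 + 1.65^2) = -2.280276*13.6455 = -31.1155

-31.1155 N*m


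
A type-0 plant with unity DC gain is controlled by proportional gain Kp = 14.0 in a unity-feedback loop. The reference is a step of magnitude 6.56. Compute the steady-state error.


e_ss = R/(1 + Kp) = 6.56/(1 + 14.0) = 6.56/15.0000 = 0.4373

0.4373


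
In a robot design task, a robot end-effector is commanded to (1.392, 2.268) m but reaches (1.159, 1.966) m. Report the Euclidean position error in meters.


dx = 1.159 - (1.392) = -0.2330, dy = 1.966 - (2.268) = -0.3020
err = sqrt(0.054289 + 0.091204) = 0.3814

0.3814 m


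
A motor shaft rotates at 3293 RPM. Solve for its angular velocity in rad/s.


omega = 3293 * 2*pi/60 = 344.8422

344.8422 rad/s


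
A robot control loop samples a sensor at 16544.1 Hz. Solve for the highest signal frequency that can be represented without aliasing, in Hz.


f_max = f_s/2 = 16544.1/2 = 8272.0500

8272.0500 Hz


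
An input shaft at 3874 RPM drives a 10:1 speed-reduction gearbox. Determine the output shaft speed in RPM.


omega_out = omega_in / N = 3874 / 10 = 387.4000

387.4000 RPM


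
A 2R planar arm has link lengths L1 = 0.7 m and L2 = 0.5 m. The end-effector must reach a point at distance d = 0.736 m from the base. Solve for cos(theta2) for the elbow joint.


cos(th2) = (d^2 - L1^2 - L2^2)/(2*L1*L2) = (0.736^2 - 0.7^2 - 0.5^2)/(2*0.7*0.5) = -0.2833

-0.2833


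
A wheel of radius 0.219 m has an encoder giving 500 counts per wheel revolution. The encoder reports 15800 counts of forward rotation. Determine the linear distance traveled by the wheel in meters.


revs = 15800/500 = 31.600000
d = revs * 2*pi*r = 31.600000 * 2*pi*0.219 = 43.4822

43.4822 m


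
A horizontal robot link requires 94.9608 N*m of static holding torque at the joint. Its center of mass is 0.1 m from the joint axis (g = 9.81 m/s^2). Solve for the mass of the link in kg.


m = tau / (g*L) = 94.9608 / (9.81 * 0.1) = 96.8000

96.8000 kg


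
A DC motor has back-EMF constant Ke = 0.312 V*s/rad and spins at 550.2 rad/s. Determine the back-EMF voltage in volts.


V_emf = Ke * omega = 0.312*550.2 = 171.6624

171.6624 V


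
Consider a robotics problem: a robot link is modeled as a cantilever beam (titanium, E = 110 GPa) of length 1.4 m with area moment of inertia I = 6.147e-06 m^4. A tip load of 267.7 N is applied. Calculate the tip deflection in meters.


delta = F*L^3/(3*E*I) = 267.7*1.4^3/(3*1.100e+11*6.147e-06)
      = 734.5688/2028510 = 3.6212e-04

3.6212e-04 m


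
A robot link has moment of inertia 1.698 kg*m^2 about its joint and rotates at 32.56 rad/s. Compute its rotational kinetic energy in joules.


KE = (1/2)*I*omega^2 = 0.5*1.698*32.56^2 = 900.0704

900.0704 J


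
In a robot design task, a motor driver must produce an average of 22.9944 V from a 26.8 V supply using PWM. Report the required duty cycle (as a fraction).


D = V_avg/V_supply = 22.9944/26.8 = 0.8580

0.8580


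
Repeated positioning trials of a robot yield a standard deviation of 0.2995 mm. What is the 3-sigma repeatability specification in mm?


repeatability = 3*sigma = 3*0.2995 = 0.8985

0.8985 mm


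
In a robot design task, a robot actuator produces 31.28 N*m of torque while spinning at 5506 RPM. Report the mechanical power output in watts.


omega = 5506 * 2*pi/60 = 576.586972 rad/s
P = tau * omega = 31.28 * 576.586972 = 18035.6405

18035.6405 W


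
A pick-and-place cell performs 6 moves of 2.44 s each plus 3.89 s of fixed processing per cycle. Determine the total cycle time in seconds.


T = 6*2.44 + 3.89 = 18.5300

18.5300 s


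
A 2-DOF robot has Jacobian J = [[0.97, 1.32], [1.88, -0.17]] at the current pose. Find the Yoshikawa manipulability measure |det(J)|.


det(J) = 0.97*-0.17 - (1.32)*(1.88) = -2.6465
|det(J)| = 2.6465

2.6465


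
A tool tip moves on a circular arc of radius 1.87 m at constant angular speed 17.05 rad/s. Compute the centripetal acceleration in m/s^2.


a_c = omega^2 * r = 17.05^2 * 1.87 = 543.6137

543.6137 m/s^2


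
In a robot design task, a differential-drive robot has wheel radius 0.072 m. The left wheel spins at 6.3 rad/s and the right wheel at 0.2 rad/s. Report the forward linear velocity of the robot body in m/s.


v = r*(wR + wL)/2 = 0.072*(0.2 + 6.3)/2 = 0.2340

0.2340 m/s


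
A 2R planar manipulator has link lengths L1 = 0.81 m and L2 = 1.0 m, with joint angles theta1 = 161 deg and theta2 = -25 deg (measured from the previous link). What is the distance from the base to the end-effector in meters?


x = L1*cos(th1) + L2*cos(th1+th2) = -1.485210
y = L1*sin(th1) + L2*sin(th1+th2) = 0.958369
d = sqrt(x^2 + y^2) = sqrt(2.205849 + 0.918471) = 1.7676

1.7676 m


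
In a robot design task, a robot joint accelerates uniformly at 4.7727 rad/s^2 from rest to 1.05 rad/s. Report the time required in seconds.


t = delta_omega / alpha = 1.05 / 4.7727 = 0.2200

0.2200 s


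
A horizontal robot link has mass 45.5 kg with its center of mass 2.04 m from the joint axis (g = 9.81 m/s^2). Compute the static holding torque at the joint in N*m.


tau = m*g*L = 45.5 * 9.81 * 2.04 = 910.5642

910.5642 N*m


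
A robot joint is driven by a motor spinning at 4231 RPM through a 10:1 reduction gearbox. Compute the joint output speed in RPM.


omega_joint = omega_motor / N = 4231 / 10 = 423.1000

423.1000 RPM


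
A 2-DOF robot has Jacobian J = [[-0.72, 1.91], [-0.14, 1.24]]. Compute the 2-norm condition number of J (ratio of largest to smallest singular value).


JJ^T eigenvalues: trace(JJ^T) = 5.7237, det(JJ^T) = det(J)^2 = 0.39112516
s_max^2 = (5.7237 + sqrt(31.19624105))/2 = 5.65452976
s_min^2 = (5.7237 - sqrt(31.19624105))/2 = 0.06917024
kappa = s_max/s_min = sqrt(5.65452976/0.06917024) = 9.0415

9.0415


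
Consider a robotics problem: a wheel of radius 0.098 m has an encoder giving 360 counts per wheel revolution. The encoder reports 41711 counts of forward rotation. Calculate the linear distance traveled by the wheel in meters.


revs = 41711/360 = 115.863889
d = revs * 2*pi*r = 115.863889 * 2*pi*0.098 = 71.3434

71.3434 m


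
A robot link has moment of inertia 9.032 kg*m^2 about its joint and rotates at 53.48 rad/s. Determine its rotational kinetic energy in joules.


KE = (1/2)*I*omega^2 = 0.5*9.032*53.48^2 = 12916.2586

12916.2586 J


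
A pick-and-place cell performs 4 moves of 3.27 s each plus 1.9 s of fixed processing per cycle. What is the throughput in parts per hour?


T_cycle = 4*3.27 + 1.9 = 14.9800 s
rate = 3600/T = 240.3204

240.3204 parts/hour


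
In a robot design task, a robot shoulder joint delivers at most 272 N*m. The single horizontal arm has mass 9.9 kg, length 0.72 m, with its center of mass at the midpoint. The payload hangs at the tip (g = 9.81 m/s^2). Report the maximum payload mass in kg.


tau_arm = m_arm*g*(L/2) = 9.9*9.81*0.72/2 = 34.9628 N*m
tau_payload = tau_max - tau_arm = 272 - 34.9628 = 237.0372
m_payload = tau_payload / (g*L) = 237.0372 / (9.81*0.72) = 33.5595

33.5595 kg


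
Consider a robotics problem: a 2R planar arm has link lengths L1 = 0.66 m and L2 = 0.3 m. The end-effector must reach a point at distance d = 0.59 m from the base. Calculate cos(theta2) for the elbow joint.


cos(th2) = (d^2 - L1^2 - L2^2)/(2*L1*L2) = (0.59^2 - 0.66^2 - 0.3^2)/(2*0.66*0.3) = -0.4482

-0.4482


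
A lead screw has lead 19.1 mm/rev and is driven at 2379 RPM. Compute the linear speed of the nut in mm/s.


v = lead * (RPM/60) = 19.1*2379/60 = 757.3150

757.3150 mm/s


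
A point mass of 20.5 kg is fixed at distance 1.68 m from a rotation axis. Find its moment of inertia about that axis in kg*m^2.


I = m*r^2 = 20.5*1.68^2 = 57.8592

57.8592 kg*m^2


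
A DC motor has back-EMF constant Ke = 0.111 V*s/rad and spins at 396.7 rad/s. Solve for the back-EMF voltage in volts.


V_emf = Ke * omega = 0.111*396.7 = 44.0337

44.0337 V


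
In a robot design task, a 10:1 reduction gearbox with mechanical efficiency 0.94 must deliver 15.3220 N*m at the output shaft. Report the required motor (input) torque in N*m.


tau_in = tau_out / (N * eta) = 15.3220 / (10 * 0.94) = 1.6300

1.6300 N*m


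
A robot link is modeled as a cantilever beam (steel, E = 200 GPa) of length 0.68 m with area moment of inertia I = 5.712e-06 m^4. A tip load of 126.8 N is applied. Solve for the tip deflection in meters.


delta = F*L^3/(3*E*I) = 126.8*0.68^3/(3*2.000e+11*5.712e-06)
      = 39.8699776/3427200 = 1.1633e-05

1.1633e-05 m


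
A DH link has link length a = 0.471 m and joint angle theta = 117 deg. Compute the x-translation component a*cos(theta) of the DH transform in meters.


a*cos(theta) = 0.471*cos(117 deg) = -0.2138

-0.2138 m


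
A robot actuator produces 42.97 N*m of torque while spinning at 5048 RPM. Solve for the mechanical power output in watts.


omega = 5048 * 2*pi/60 = 528.625324 rad/s
P = tau * omega = 42.97 * 528.625324 = 22715.0302

22715.0302 W


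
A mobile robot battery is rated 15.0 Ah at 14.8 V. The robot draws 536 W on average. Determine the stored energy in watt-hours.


E = capacity * V = 15.0*14.8 = 222.0000

222.0000 Wh


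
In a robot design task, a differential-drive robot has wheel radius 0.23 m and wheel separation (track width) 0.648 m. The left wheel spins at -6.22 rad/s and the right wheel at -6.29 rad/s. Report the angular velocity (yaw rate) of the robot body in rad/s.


omega = r*(wR - wL)/L = 0.23*(-6.29 - (-6.22))/0.648 = -0.0248

-0.0248 rad/s


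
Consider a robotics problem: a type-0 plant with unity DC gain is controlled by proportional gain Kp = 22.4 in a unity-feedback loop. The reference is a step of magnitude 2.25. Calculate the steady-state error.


e_ss = R/(1 + Kp) = 2.25/(1 + 22.4) = 2.25/23.4000 = 0.0962

0.0962


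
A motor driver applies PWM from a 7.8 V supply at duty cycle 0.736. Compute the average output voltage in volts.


V_avg = V_supply * D = 7.8*0.736 = 5.7408

5.7408 V


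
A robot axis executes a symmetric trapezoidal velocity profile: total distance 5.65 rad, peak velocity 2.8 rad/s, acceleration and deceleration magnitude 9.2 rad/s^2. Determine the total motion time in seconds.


t_acc = v/a = 2.8/9.2 = 0.304348 s
d_acc = v^2/(2a) = 0.426087 rad (each ramp)
d_cruise = 5.65 - 2*0.426087 = 4.797826 rad
t_cruise = 4.797826/2.8 = 1.713509 s
t_total = 2*0.304348 + 1.713509 = 2.3222

2.3222 s


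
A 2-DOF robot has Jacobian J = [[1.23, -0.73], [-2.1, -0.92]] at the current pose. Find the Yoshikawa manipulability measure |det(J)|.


det(J) = 1.23*-0.92 - (-0.73)*(-2.1) = -2.6646
|det(J)| = 2.6646

2.6646


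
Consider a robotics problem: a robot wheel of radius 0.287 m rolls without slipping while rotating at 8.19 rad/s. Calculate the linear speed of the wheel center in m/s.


v = omega * r = 8.19 * 0.287 = 2.3505

2.3505 m/s


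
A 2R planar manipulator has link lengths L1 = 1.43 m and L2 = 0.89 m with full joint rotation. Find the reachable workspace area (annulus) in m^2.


r_max = L1 + L2 = 2.3200, r_min = |L1 - L2| = 0.5400
A = pi*(r_max^2 - r_min^2) = pi*(5.3824 - 0.2916) = 15.9932

15.9932 m^2
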